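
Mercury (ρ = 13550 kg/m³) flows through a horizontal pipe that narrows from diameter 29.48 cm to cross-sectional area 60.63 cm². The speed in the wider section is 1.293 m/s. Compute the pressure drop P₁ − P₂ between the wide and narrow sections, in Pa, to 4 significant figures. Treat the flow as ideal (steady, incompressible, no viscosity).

ΔP ≈ 1424000 Pa

Mass conservation (A₁v₁ = A₂v₂) gives v₂ = 1.293 × 682.6/60.63 = 14.56 m/s.
Bernoulli (h₁ = h₂): P₁ − P₂ = ½ρ(v₂² − v₁²).
P₁ − P₂ = ½·13550·(14.56² − 1.293²) = ½·13550·210.2 = 1424000 Pa.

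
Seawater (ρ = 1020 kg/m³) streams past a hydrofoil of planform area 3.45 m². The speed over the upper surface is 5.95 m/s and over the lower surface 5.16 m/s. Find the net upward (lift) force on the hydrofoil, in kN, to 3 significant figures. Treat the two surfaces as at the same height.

F ≈ 15.4 kN

With equal heights on the two surfaces, Bernoulli gives P_lower − P_upper = ½ρ(v_upper² − v_lower²).
ΔP = ½·1020·(5.95² − 5.16²) = 4480 Pa.
Lift = ΔP · A = 4480 × 3.45 = 15400 N.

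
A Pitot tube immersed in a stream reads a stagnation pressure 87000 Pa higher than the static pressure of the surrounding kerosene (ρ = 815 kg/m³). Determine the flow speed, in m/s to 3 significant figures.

At the stagnation point the flow is brought to rest, so Bernoulli gives P_stag − P_static = ½ρv².
v = √(2ΔP/ρ) = √(2·87000/815) = 14.6 m/s.

14.6 m/s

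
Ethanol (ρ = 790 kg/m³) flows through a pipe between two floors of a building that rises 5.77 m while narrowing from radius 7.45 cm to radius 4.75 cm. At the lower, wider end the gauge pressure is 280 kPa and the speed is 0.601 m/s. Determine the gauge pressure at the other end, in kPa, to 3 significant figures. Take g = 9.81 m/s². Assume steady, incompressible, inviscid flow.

P₂ ≈ 235 kPa

Mass conservation (A₁v₁ = A₂v₂) gives v₂ = 0.601 × 174/70.9 = 1.48 m/s.
Bernoulli: P₁ + ½ρv₁² + ρg h₁ = P₂ + ½ρv₂² + ρg h₂, so P₂ = P₁ + ½ρ(v₁² − v₂²) − ρg(h₂ − h₁).
P₂ = 280000 + ½·790·(0.601² − 1.48²) − 790·9.81·(+5.77) = 280000 + (-721) − (44700) = 235000 Pa.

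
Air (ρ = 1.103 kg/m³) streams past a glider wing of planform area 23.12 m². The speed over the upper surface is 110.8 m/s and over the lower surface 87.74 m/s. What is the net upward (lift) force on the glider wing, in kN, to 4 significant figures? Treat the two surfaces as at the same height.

F ≈ 58.38 kN

From P + ½ρv² = const at equal height, P_low − P_up = ½ρ(v_up² − v_low²).
ΔP = ½·1.103·(110.8² − 87.74²) = 2525 Pa.
Lift = ΔP · A = 2525 × 23.12 = 58380 N.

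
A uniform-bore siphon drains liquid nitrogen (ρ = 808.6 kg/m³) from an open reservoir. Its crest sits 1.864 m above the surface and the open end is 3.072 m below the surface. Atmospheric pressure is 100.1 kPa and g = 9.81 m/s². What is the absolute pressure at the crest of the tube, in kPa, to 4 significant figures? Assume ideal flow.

P_top ≈ 60.95 kPa

From the surface to the outlet (both open to atmosphere, surface at rest): v = √(2g·h_out) = √(2·9.81·3.072) = 7.764 m/s.
The bore is uniform, so the speed at the crest is the same v. Bernoulli surface→crest: P_atm = P_top + ½ρv² + ρg·h_top.
P_top = 100100 − ½·808.6·7.764² − 808.6·9.81·1.864 = 60950 Pa.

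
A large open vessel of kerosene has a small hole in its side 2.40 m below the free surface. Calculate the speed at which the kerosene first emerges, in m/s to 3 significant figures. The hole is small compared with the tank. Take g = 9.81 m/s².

The surface is effectively still and both ends are open, so ½v² = gh and v = √(2·9.81·2.40) = 6.86 m/s.

6.86 m/s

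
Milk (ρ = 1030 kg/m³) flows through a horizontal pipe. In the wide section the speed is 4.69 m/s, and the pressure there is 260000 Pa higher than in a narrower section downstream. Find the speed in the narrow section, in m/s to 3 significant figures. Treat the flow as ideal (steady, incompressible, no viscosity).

Horizontal Bernoulli: P₁ + ½ρv₁² = P₂ + ½ρv₂², so v₂² = v₁² + 2(P₁ − P₂)/ρ.
v₂ = √(4.69² + 2·260000/1030) = √(22.0 + 505) = 23.0 m/s.

v₂ = 23.0 m/s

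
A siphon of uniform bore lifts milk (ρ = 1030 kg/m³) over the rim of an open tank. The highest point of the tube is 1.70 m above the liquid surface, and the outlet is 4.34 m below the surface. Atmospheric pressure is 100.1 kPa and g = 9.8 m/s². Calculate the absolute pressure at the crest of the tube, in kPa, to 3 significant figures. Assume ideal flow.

Bernoulli surface→outlet gives ½v² = g·h_out, so v = √(2·9.8·4.34) = 9.22 m/s.
Continuity keeps v the same throughout the tube; from surface to crest, P_atm + 0 = P_top + ½ρv² + ρg·h_top.
P_top = 100100 − ½·1030·9.22² − 1030·9.8·1.70 = 39100 Pa.

P_top ≈ 39.1 kPa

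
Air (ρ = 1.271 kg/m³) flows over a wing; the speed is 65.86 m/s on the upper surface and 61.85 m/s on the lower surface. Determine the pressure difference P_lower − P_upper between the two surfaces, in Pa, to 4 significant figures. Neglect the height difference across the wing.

ΔP ≈ 325.5 Pa

Bernoulli (same height): P_lower − P_upper = ½ρ(v_upper² − v_lower²).
ΔP = ½·1.271·(65.86² − 61.85²) = 325.5 Pa.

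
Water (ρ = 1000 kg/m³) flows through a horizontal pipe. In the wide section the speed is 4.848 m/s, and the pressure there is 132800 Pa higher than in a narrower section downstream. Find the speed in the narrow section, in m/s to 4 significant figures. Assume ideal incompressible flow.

With h₁ = h₂, rearranging Bernoulli gives v₂ = √(v₁² + 2ΔP/ρ).
v₂ = √(4.848² + 2·132800/1000) = √(23.50 + 265.6) = 17.00 m/s.

v₂ ≈ 17.00 m/s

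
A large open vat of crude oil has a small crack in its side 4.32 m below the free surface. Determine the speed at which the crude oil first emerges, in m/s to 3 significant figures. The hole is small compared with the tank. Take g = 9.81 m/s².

Torricelli's result v = √(2gh) gives v = √(2·9.81·4.32) = 9.21 m/s.

v ≈ 9.21 m/s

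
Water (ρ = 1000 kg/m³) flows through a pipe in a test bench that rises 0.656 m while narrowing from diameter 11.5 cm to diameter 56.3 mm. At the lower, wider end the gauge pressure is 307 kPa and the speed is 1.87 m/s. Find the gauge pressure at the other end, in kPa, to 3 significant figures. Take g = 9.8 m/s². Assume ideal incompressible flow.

P₂ = 272 kPa

Mass conservation (A₁v₁ = A₂v₂) gives v₂ = 1.87 × 104/24.9 = 7.80 m/s.
Energy conservation along the streamline gives P₂ = P₁ − ½ρ(v₂² − v₁²) − ρg(h₂ − h₁).
P₂ = 307000 + ½·1000·(1.87² − 7.80²) − 1000·9.8·(+0.656) = 307000 + (-28700) − (6430) = 272000 Pa.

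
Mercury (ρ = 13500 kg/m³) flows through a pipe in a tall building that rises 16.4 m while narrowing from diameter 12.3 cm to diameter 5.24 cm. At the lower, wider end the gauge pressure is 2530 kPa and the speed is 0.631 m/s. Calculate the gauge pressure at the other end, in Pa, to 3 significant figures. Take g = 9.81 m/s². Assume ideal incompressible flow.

P₂ ≈ 279000 Pa

By continuity, v₂ = v₁·A₁/A₂ = 0.631·(119/21.6) = 3.48 m/s.
Energy conservation along the streamline gives P₂ = P₁ − ½ρ(v₂² − v₁²) − ρg(h₂ − h₁).
P₂ = 2530000 + ½·13500·(0.631² − 3.48²) − 13500·9.81·(+16.4) = 2530000 + (-78900) − (2170000) = 279000 Pa.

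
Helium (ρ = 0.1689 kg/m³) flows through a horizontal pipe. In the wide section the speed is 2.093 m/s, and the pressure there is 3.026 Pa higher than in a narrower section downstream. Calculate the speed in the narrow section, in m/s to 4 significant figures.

Along the level pipe P + ½ρv² is conserved, hence v₂² = v₁² + 2(P₁ − P₂)/ρ.
v₂ = √(2.093² + 2·3.026/0.1689) = √(4.381 + 35.83) = 6.341 m/s.

v₂ ≈ 6.341 m/s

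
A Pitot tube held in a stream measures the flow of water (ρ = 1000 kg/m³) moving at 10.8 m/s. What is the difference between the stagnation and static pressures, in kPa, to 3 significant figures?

Bernoulli between the free stream and the stagnation point: ½ρv² = P_stag − P_static.
ΔP = ½·1000·10.8² = 58300 Pa.

ΔP ≈ 58.3 kPa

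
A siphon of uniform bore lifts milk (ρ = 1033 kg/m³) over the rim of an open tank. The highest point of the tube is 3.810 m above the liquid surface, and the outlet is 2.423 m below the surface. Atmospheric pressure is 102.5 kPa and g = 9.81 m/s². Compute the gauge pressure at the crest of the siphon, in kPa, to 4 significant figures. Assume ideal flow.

-63.16 kPa

Bernoulli surface→outlet gives ½v² = g·h_out, so v = √(2·9.81·2.423) = 6.895 m/s.
With constant cross-section the crest speed equals v; applying Bernoulli from the surface up to the crest, P_top = P_atm − ½ρv² − ρg·h_top.
P_top = 102500 − ½·1033·6.895² − 1033·9.81·3.810 = 39340 Pa. So P_gauge = P_top − P_atm = -63160 Pa.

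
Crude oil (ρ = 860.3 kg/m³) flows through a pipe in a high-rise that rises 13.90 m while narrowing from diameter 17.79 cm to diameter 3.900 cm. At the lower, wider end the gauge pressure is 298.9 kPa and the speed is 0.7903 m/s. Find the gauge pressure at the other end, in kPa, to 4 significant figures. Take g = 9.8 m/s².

Continuity gives A₁v₁ = A₂v₂, so v₂ = (248.6 cm²)/(11.95 cm²) × 0.7903 m/s = 16.44 m/s.
Bernoulli: P₁ + ½ρv₁² + ρg h₁ = P₂ + ½ρv₂² + ρg h₂, so P₂ = P₁ + ½ρ(v₁² − v₂²) − ρg(h₂ − h₁).
P₂ = 298900 + ½·860.3·(0.7903² − 16.44²) − 860.3·9.8·(+13.90) = 298900 + (-116000) − (117200) = 65660 Pa.

P₂ = 65.66 kPa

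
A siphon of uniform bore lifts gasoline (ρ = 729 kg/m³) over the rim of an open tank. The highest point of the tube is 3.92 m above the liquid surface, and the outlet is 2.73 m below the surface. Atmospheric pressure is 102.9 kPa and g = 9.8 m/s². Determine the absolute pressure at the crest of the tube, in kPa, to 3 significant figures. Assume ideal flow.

From the surface to the outlet (both open to atmosphere, surface at rest): v = √(2g·h_out) = √(2·9.8·2.73) = 7.31 m/s.
With constant cross-section the crest speed equals v; applying Bernoulli from the surface up to the crest, P_top = P_atm − ½ρv² − ρg·h_top.
P_top = 102900 − ½·729·7.31² − 729·9.8·3.92 = 55400 Pa.

P_top ≈ 55.4 kPa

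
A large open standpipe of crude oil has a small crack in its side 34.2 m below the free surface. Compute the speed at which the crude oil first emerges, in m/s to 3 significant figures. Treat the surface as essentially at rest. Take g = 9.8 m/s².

Torricelli's result v = √(2gh) gives v = √(2·9.8·34.2) = 25.9 m/s.

v = 25.9 m/s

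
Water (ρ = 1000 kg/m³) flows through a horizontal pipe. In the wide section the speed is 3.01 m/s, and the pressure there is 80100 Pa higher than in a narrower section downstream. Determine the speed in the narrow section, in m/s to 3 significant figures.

v₂ ≈ 13.0 m/s

With h₁ = h₂, rearranging Bernoulli gives v₂ = √(v₁² + 2ΔP/ρ).
v₂ = √(3.01² + 2·80100/1000) = √(9.06 + 160) = 13.0 m/s.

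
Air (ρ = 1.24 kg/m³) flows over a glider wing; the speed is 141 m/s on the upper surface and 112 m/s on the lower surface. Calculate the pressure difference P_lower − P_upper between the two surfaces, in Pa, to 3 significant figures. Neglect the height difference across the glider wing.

Bernoulli (same height): P_lower − P_upper = ½ρ(v_upper² − v_lower²).
ΔP = ½·1.24·(141² − 112²) = 4550 Pa.

ΔP ≈ 4550 Pa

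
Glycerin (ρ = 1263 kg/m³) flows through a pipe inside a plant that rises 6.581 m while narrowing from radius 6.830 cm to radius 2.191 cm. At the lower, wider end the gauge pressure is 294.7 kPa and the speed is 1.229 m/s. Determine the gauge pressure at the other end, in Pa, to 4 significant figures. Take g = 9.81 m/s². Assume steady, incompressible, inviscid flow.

P₂ ≈ 124000 Pa

Continuity gives A₁v₁ = A₂v₂, so v₂ = (146.6 cm²)/(15.08 cm²) × 1.229 m/s = 11.94 m/s.
Bernoulli: P₁ + ½ρv₁² + ρg h₁ = P₂ + ½ρv₂² + ρg h₂, so P₂ = P₁ + ½ρ(v₁² − v₂²) − ρg(h₂ − h₁).
P₂ = 294700 + ½·1263·(1.229² − 11.94²) − 1263·9.81·(+6.581) = 294700 + (-89120) − (81540) = 124000 Pa.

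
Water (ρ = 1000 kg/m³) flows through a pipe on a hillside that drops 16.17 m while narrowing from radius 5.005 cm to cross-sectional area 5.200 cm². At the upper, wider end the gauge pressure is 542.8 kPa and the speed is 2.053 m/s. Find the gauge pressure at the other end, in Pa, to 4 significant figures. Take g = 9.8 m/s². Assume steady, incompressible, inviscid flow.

P₂ = 220700 Pa

The volume flow rate is constant, so v₂ = (A₁/A₂)v₁ = (78.70/5.200)·2.053 = 31.07 m/s.
Applying Bernoulli between the two ends and solving for P₂: P₂ = P₁ + ½ρ(v₁² − v₂²) − ρgΔh.
P₂ = 542800 + ½·1000·(2.053² − 31.07²) − 1000·9.8·(−16.17) = 542800 + (-480600) − (-158500) = 220700 Pa.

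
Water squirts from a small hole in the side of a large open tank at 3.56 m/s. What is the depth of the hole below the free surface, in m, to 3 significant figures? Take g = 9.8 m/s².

h = 0.647 m

Torricelli: v = √(2gh), so h = v²/(2g).
h = 3.56²/(2·9.8) = 12.7/19.60 = 0.647 m.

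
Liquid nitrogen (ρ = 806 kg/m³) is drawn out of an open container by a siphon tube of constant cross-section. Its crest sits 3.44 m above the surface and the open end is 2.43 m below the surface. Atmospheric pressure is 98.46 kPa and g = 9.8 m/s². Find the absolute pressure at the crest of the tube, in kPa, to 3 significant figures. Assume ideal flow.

P_top = 52.1 kPa

The outlet speed comes from Torricelli: v = √(2g·2.43) = 6.90 m/s.
The bore is uniform, so the speed at the crest is the same v. Bernoulli surface→crest: P_atm = P_top + ½ρv² + ρg·h_top.
P_top = 98460 − ½·806·6.90² − 806·9.8·3.44 = 52100 Pa.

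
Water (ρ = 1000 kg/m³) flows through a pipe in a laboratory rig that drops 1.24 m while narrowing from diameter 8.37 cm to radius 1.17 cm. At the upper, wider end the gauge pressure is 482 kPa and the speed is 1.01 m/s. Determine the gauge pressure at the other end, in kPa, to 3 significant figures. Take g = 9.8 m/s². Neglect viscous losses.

By continuity, v₂ = v₁·A₁/A₂ = 1.01·(55.0/4.30) = 12.9 m/s.
Energy conservation along the streamline gives P₂ = P₁ − ½ρ(v₂² − v₁²) − ρg(h₂ − h₁).
P₂ = 482000 + ½·1000·(1.01² − 12.9²) − 1000·9.8·(−1.24) = 482000 + (-83000) − (-12200) = 411000 Pa.

P₂ ≈ 411 kPa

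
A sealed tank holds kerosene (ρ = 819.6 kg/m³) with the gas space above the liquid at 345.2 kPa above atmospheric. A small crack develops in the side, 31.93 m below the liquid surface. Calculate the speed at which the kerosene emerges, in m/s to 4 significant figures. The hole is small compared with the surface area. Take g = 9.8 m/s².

38.32 m/s

Take point 1 at the surface (v₁ ≈ 0) and point 2 at the hole (at atmospheric pressure). Bernoulli: P₁ + ρg h = P_atm + ½ρv₂².
With P₁ − P_atm = 345200 Pa, v₂ = √(2gh + 2ΔP/ρ) = √(2·9.8·31.93 + 2·345200/819.6) = 38.32 m/s.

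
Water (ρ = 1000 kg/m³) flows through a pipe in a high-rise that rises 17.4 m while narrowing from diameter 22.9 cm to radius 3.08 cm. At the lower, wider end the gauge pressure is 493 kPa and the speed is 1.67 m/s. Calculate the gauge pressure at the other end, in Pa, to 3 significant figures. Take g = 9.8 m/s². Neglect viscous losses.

Continuity gives A₁v₁ = A₂v₂, so v₂ = (412 cm²)/(29.8 cm²) × 1.67 m/s = 23.1 m/s.
Energy conservation along the streamline gives P₂ = P₁ − ½ρ(v₂² − v₁²) − ρg(h₂ − h₁).
P₂ = 493000 + ½·1000·(1.67² − 23.1²) − 1000·9.8·(+17.4) = 493000 + (-265000) − (171000) = 57500 Pa.

P₂ ≈ 57500 Pa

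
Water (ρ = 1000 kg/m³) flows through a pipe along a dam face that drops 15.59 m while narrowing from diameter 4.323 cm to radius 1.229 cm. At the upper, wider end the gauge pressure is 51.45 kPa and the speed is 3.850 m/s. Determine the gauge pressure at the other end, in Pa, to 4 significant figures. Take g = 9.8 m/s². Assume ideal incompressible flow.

Mass conservation (A₁v₁ = A₂v₂) gives v₂ = 3.850 × 14.68/4.745 = 11.91 m/s.
Applying Bernoulli between the two ends and solving for P₂: P₂ = P₁ + ½ρ(v₁² − v₂²) − ρgΔh.
P₂ = 51450 + ½·1000·(3.850² − 11.91²) − 1000·9.8·(−15.59) = 51450 + (-63500) − (-152800) = 140700 Pa.

140700 Pa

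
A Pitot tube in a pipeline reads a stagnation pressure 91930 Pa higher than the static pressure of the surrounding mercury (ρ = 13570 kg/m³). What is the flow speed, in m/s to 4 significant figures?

At the stagnation point the flow is brought to rest, so Bernoulli gives P_stag − P_static = ½ρv².
v = √(2ΔP/ρ) = √(2·91930/13570) = 3.681 m/s.

v ≈ 3.681 m/s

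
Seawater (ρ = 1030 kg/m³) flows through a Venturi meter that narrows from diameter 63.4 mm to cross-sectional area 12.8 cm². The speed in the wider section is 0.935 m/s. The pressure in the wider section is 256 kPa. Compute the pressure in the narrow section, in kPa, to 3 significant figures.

P₂ ≈ 254 kPa

Continuity gives A₁v₁ = A₂v₂, so v₂ = (31.6 cm²)/(12.8 cm²) × 0.935 m/s = 2.31 m/s.
The pipe is horizontal, so Bernoulli reduces to P₁ + ½ρv₁² = P₂ + ½ρv₂².
P₂ = P₁ − ½ρ(v₂² − v₁²) = 256000 − ½·1030·(2.31² − 0.935²) = 256000 − 2290 = 254000 Pa.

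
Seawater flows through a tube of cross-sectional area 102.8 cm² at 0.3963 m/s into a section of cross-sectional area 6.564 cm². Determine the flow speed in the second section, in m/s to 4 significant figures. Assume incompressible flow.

Mass conservation (A₁v₁ = A₂v₂) gives v₂ = 0.3963 × 102.8/6.564 = 6.207 m/s.

v₂ ≈ 6.207 m/s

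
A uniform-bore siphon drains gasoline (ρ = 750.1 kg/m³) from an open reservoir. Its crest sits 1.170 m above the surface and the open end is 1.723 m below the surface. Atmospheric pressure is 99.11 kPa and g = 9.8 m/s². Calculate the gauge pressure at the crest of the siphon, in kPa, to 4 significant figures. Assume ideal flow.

P_gauge = -21.27 kPa

From the surface to the outlet (both open to atmosphere, surface at rest): v = √(2g·h_out) = √(2·9.8·1.723) = 5.811 m/s.
With constant cross-section the crest speed equals v; applying Bernoulli from the surface up to the crest, P_top = P_atm − ½ρv² − ρg·h_top.
P_top = 99110 − ½·750.1·5.811² − 750.1·9.8·1.170 = 77840 Pa. So P_gauge = P_top − P_atm = -21270 Pa.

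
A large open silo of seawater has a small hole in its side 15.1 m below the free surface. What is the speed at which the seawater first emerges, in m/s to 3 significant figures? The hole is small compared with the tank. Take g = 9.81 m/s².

With the surface at rest and both surface and jet at atmospheric pressure, Bernoulli gives ρg h = ½ρv², so v = √(2gh) = √(2·9.81·15.1) = 17.2 m/s.

v = 17.2 m/s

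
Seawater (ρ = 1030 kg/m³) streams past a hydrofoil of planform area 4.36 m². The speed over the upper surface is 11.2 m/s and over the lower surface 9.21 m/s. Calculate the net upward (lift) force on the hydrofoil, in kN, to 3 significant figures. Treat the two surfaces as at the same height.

F = 91.2 kN

The faster flow above has the lower pressure; Bernoulli (same height) gives ΔP = ½ρ(v_up² − v_low²).
ΔP = ½·1030·(11.2² − 9.21²) = 20900 Pa.
Lift = ΔP · A = 20900 × 4.36 = 91200 N.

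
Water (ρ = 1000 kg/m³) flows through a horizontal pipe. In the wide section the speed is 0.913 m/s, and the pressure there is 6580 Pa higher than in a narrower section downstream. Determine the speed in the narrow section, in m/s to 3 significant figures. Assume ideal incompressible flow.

3.74 m/s

Horizontal Bernoulli: P₁ + ½ρv₁² = P₂ + ½ρv₂², so v₂² = v₁² + 2(P₁ − P₂)/ρ.
v₂ = √(0.913² + 2·6580/1000) = √(0.834 + 13.2) = 3.74 m/s.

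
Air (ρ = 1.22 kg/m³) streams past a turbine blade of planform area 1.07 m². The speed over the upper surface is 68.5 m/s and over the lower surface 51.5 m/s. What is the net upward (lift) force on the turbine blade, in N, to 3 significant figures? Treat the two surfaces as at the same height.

F ≈ 1330 N

The faster flow above has the lower pressure; Bernoulli (same height) gives ΔP = ½ρ(v_up² − v_low²).
ΔP = ½·1.22·(68.5² − 51.5²) = 1240 Pa.
Lift = ΔP · A = 1240 × 1.07 = 1330 N.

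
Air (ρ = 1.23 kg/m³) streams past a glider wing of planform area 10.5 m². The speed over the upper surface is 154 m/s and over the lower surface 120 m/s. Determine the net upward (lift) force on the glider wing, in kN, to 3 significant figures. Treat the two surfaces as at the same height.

60.2 kN

The faster flow above has the lower pressure; Bernoulli (same height) gives ΔP = ½ρ(v_up² − v_low²).
ΔP = ½·1.23·(154² − 120²) = 5730 Pa.
Lift = ΔP · A = 5730 × 10.5 = 60200 N.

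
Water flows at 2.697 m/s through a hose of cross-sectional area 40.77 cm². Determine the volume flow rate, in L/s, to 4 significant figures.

Q ≈ 11.00 L/s

Q = A·v = 0.004077 m² × 2.697 m/s = 0.01100 m³/s.
Converting: 0.01100 m³/s × 1000 = 11.00 L/s.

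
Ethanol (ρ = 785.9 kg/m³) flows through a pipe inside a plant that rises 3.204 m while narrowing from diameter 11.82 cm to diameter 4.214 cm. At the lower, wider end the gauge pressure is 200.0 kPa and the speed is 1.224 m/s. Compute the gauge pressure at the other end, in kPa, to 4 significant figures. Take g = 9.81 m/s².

P₂ ≈ 139.4 kPa

The volume flow rate is constant, so v₂ = (A₁/A₂)v₁ = (109.7/13.95)·1.224 = 9.630 m/s.
Energy conservation along the streamline gives P₂ = P₁ − ½ρ(v₂² − v₁²) − ρg(h₂ − h₁).
P₂ = 200000 + ½·785.9·(1.224² − 9.630²) − 785.9·9.81·(+3.204) = 200000 + (-35850) − (24700) = 139400 Pa.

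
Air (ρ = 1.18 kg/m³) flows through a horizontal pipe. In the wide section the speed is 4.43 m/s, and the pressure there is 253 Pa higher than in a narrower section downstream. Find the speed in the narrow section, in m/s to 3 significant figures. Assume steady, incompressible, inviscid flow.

Horizontal Bernoulli: P₁ + ½ρv₁² = P₂ + ½ρv₂², so v₂² = v₁² + 2(P₁ − P₂)/ρ.
v₂ = √(4.43² + 2·253/1.18) = √(19.6 + 429) = 21.2 m/s.

21.2 m/s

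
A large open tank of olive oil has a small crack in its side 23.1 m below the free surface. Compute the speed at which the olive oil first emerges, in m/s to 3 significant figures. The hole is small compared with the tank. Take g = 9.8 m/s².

v ≈ 21.3 m/s

Bernoulli from surface to hole (P equal, v_surface ≈ 0): v = √(2gh) = √(2×9.8×23.1) = 21.3 m/s.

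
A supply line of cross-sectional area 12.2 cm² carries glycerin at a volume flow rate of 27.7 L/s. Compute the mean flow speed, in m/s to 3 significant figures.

22.7 m/s

Q = 27.7 L/s = 0.0277 m³/s.
v = Q/A = 0.0277 / 0.00122 = 22.7 m/s.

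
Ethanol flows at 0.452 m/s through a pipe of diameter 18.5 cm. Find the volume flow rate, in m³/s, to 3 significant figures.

0.0121 m³/s

Q = A·v = 0.0269 m² × 0.452 m/s = 0.0121 m³/s.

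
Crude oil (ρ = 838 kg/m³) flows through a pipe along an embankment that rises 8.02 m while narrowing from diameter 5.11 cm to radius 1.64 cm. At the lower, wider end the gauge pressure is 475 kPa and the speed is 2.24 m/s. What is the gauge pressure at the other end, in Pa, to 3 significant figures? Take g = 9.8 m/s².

P₂ ≈ 399000 Pa

The volume flow rate is constant, so v₂ = (A₁/A₂)v₁ = (20.5/8.45)·2.24 = 5.44 m/s.
Applying Bernoulli between the two ends and solving for P₂: P₂ = P₁ + ½ρ(v₁² − v₂²) − ρgΔh.
P₂ = 475000 + ½·838·(2.24² − 5.44²) − 838·9.8·(+8.02) = 475000 + (-10300) − (65900) = 399000 Pa.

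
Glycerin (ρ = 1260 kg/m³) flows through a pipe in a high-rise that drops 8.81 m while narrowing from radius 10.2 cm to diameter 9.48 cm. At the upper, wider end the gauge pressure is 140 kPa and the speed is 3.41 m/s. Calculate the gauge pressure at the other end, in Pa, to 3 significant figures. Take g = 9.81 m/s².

Continuity gives A₁v₁ = A₂v₂, so v₂ = (327 cm²)/(70.6 cm²) × 3.41 m/s = 15.8 m/s.
Bernoulli: P₁ + ½ρv₁² + ρg h₁ = P₂ + ½ρv₂² + ρg h₂, so P₂ = P₁ + ½ρ(v₁² − v₂²) − ρg(h₂ − h₁).
P₂ = 140000 + ½·1260·(3.41² − 15.8²) − 1260·9.81·(−8.81) = 140000 + (-150000) − (-109000) = 99100 Pa.

P₂ ≈ 99100 Pa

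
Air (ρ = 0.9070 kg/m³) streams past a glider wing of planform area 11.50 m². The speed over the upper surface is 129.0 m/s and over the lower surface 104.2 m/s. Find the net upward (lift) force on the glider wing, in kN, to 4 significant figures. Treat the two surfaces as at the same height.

With equal heights on the two surfaces, Bernoulli gives P_lower − P_upper = ½ρ(v_upper² − v_lower²).
ΔP = ½·0.9070·(129.0² − 104.2²) = 2623 Pa.
Lift = ΔP · A = 2623 × 11.50 = 30160 N.

30.16 kN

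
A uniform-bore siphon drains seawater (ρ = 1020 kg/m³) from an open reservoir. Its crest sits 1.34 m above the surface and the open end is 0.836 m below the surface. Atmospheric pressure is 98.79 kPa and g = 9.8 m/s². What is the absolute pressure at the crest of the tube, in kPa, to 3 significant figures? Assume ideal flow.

The outlet speed comes from Torricelli: v = √(2g·0.836) = 4.05 m/s.
With constant cross-section the crest speed equals v; applying Bernoulli from the surface up to the crest, P_top = P_atm − ½ρv² − ρg·h_top.
P_top = 98790 − ½·1020·4.05² − 1020·9.8·1.34 = 77000 Pa.

P_top ≈ 77.0 kPa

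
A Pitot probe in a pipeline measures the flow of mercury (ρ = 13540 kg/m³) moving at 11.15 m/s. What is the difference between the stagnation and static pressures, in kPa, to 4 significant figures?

ΔP = 841.7 kPa

Bernoulli between the free stream and the stagnation point: ½ρv² = P_stag − P_static.
ΔP = ½·13540·11.15² = 841700 Pa.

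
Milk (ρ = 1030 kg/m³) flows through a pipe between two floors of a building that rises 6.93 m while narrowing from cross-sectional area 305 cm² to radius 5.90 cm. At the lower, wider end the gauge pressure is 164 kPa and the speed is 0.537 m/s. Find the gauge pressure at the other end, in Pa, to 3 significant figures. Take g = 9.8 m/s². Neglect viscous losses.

P₂ ≈ 93000 Pa

Continuity gives A₁v₁ = A₂v₂, so v₂ = (305 cm²)/(109 cm²) × 0.537 m/s = 1.50 m/s.
Applying Bernoulli between the two ends and solving for P₂: P₂ = P₁ + ½ρ(v₁² − v₂²) − ρgΔh.
P₂ = 164000 + ½·1030·(0.537² − 1.50²) − 1030·9.8·(+6.93) = 164000 + (-1010) − (70000) = 93000 Pa.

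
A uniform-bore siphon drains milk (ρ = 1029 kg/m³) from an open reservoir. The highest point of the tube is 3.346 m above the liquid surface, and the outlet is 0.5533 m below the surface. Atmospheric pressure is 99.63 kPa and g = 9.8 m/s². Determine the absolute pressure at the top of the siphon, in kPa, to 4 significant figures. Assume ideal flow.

Bernoulli surface→outlet gives ½v² = g·h_out, so v = √(2·9.8·0.5533) = 3.293 m/s.
With constant cross-section the crest speed equals v; applying Bernoulli from the surface up to the crest, P_top = P_atm − ½ρv² − ρg·h_top.
P_top = 99630 − ½·1029·3.293² − 1029·9.8·3.346 = 60310 Pa.

P_top ≈ 60.31 kPa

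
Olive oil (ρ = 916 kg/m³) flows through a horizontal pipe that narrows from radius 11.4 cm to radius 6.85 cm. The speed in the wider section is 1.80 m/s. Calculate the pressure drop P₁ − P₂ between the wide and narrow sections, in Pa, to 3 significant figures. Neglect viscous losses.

ΔP ≈ 9900 Pa

Continuity gives A₁v₁ = A₂v₂, so v₂ = (408 cm²)/(147 cm²) × 1.80 m/s = 4.99 m/s.
The pipe is horizontal, so Bernoulli reduces to P₁ + ½ρv₁² = P₂ + ½ρv₂².
P₁ − P₂ = ½·916·(4.99² − 1.80²) = ½·916·21.6 = 9900 Pa.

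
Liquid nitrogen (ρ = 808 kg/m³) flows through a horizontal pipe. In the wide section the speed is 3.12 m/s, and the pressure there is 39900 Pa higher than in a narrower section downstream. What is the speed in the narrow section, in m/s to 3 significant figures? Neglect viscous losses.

Horizontal Bernoulli: P₁ + ½ρv₁² = P₂ + ½ρv₂², so v₂² = v₁² + 2(P₁ − P₂)/ρ.
v₂ = √(3.12² + 2·39900/808) = √(9.73 + 98.8) = 10.4 m/s.

10.4 m/s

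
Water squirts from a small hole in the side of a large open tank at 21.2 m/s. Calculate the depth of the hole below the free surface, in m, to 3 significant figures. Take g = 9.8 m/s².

h ≈ 22.9 m

Inverting v = √(2gh) gives h = v² / 2g.
h = 21.2²/(2·9.8) = 449/19.60 = 22.9 m.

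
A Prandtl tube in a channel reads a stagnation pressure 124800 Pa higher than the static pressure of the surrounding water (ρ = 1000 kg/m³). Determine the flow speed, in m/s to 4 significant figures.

At the stagnation point the flow is brought to rest, so Bernoulli gives P_stag − P_static = ½ρv².
v = √(2ΔP/ρ) = √(2·124800/1000) = 15.80 m/s.

v ≈ 15.80 m/s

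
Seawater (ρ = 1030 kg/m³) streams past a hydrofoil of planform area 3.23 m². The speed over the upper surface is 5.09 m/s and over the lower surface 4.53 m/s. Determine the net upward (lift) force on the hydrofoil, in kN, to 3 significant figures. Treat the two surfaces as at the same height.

The faster flow above has the lower pressure; Bernoulli (same height) gives ΔP = ½ρ(v_up² − v_low²).
ΔP = ½·1030·(5.09² − 4.53²) = 2770 Pa.
Lift = ΔP · A = 2770 × 3.23 = 8960 N.

F ≈ 8.96 kN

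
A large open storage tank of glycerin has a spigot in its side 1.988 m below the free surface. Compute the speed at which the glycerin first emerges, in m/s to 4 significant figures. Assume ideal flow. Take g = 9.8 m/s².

With the surface at rest and both surface and jet at atmospheric pressure, Bernoulli gives ρg h = ½ρv², so v = √(2gh) = √(2·9.8·1.988) = 6.242 m/s.

v ≈ 6.242 m/s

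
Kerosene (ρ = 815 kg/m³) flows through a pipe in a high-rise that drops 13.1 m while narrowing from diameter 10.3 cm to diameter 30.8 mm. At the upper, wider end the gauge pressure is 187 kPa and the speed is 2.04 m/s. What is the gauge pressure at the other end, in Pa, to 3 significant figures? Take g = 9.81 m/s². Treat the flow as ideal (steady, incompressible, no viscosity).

P₂ ≈ 81300 Pa

By continuity, v₂ = v₁·A₁/A₂ = 2.04·(83.3/7.45) = 22.8 m/s.
Applying Bernoulli between the two ends and solving for P₂: P₂ = P₁ + ½ρ(v₁² − v₂²) − ρgΔh.
P₂ = 187000 + ½·815·(2.04² − 22.8²) − 815·9.81·(−13.1) = 187000 + (-210000) − (-105000) = 81300 Pa.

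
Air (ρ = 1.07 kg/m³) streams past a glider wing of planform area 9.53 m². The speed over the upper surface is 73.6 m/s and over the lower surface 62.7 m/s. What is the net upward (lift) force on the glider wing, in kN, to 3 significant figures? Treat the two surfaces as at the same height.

F ≈ 7.57 kN

With equal heights on the two surfaces, Bernoulli gives P_lower − P_upper = ½ρ(v_upper² − v_lower²).
ΔP = ½·1.07·(73.6² − 62.7²) = 795 Pa.
Lift = ΔP · A = 795 × 9.53 = 7570 N.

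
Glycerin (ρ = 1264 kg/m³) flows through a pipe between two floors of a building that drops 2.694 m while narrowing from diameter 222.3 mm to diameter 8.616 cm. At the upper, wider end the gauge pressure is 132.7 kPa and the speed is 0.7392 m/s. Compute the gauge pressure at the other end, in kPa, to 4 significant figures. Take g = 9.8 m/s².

151.1 kPa

By continuity, v₂ = v₁·A₁/A₂ = 0.7392·(388.1/58.30) = 4.921 m/s.
Bernoulli: P₁ + ½ρv₁² + ρg h₁ = P₂ + ½ρv₂² + ρg h₂, so P₂ = P₁ + ½ρ(v₁² − v₂²) − ρg(h₂ − h₁).
P₂ = 132700 + ½·1264·(0.7392² − 4.921²) − 1264·9.8·(−2.694) = 132700 + (-14960) − (-33370) = 151100 Pa.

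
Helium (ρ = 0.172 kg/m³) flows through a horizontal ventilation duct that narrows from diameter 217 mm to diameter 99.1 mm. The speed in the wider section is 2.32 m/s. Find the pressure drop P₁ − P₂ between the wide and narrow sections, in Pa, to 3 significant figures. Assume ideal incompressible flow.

10.2 Pa

Mass conservation (A₁v₁ = A₂v₂) gives v₂ = 2.32 × 370/77.1 = 11.1 m/s.
The pipe is horizontal, so Bernoulli reduces to P₁ + ½ρv₁² = P₂ + ½ρv₂².
P₁ − P₂ = ½·0.172·(11.1² − 2.32²) = ½·0.172·118 = 10.2 Pa.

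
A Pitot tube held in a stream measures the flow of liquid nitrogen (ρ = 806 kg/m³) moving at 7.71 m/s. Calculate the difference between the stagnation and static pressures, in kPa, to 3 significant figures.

ΔP ≈ 24.0 kPa

The dynamic pressure equals the rise in static pressure at the stagnation point: ΔP = ½ρv².
ΔP = ½·806·7.71² = 24000 Pa.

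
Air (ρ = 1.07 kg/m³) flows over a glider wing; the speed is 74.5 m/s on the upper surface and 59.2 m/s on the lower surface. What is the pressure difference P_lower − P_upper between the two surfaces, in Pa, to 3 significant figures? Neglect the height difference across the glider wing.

ΔP ≈ 1090 Pa

With negligible Δh, P + ½ρv² is constant, so P_low − P_up = ½ρ(v_up² − v_low²).
ΔP = ½·1.07·(74.5² − 59.2²) = 1090 Pa.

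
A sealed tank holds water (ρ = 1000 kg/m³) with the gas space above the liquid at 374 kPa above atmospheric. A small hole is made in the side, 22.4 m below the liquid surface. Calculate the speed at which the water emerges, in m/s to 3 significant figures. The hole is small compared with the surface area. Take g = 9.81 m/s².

Take point 1 at the surface (v₁ ≈ 0) and point 2 at the hole (at atmospheric pressure). Bernoulli: P₁ + ρg h = P_atm + ½ρv₂².
With P₁ − P_atm = 374000 Pa, v₂ = √(2gh + 2ΔP/ρ) = √(2·9.81·22.4 + 2·374000/1000) = 34.5 m/s.

v ≈ 34.5 m/s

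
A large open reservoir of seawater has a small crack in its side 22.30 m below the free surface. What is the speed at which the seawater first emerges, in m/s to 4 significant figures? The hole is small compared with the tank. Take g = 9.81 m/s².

The surface is effectively still and both ends are open, so ½v² = gh and v = √(2·9.81·22.30) = 20.92 m/s.

v ≈ 20.92 m/s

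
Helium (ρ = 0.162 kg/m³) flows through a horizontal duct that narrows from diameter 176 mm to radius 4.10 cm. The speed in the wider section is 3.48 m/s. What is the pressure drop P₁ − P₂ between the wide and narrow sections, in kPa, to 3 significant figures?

Mass conservation (A₁v₁ = A₂v₂) gives v₂ = 3.48 × 243/52.8 = 16.0 m/s.
Along the horizontal streamline, P + ½ρv² is constant.
P₁ − P₂ = ½·0.162·(16.0² − 3.48²) = ½·0.162·245 = 19.8 Pa.

0.0198 kPa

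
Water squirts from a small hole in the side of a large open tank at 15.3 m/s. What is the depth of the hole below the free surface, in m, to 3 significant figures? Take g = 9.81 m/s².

Torricelli: v = √(2gh), so h = v²/(2g).
h = 15.3²/(2·9.81) = 234/19.62 = 11.9 m.

h ≈ 11.9 m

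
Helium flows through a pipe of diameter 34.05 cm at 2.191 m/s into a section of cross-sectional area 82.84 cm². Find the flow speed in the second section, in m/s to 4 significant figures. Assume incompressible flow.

v₂ ≈ 24.08 m/s

The volume flow rate is constant, so v₂ = (A₁/A₂)v₁ = (910.6/82.84)·2.191 = 24.08 m/s.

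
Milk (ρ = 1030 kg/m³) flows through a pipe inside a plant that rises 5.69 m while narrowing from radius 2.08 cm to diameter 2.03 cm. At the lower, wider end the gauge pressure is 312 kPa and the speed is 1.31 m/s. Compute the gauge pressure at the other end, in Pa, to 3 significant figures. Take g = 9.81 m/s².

240000 Pa

By continuity, v₂ = v₁·A₁/A₂ = 1.31·(13.6/3.24) = 5.50 m/s.
Bernoulli: P₁ + ½ρv₁² + ρg h₁ = P₂ + ½ρv₂² + ρg h₂, so P₂ = P₁ + ½ρ(v₁² − v₂²) − ρg(h₂ − h₁).
P₂ = 312000 + ½·1030·(1.31² − 5.50²) − 1030·9.81·(+5.69) = 312000 + (-14700) − (57500) = 240000 Pa.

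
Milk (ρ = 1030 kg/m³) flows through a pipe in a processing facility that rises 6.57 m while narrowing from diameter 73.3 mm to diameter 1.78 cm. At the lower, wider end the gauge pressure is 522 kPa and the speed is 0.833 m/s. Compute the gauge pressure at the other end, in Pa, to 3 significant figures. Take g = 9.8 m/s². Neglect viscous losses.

Mass conservation (A₁v₁ = A₂v₂) gives v₂ = 0.833 × 42.2/2.49 = 14.1 m/s.
Energy conservation along the streamline gives P₂ = P₁ − ½ρ(v₂² − v₁²) − ρg(h₂ − h₁).
P₂ = 522000 + ½·1030·(0.833² − 14.1²) − 1030·9.8·(+6.57) = 522000 + (-102000) − (66300) = 353000 Pa.

353000 Pa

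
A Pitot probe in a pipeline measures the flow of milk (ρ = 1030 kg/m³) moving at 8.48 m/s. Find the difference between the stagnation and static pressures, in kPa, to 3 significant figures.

ΔP = 37.0 kPa

The dynamic pressure equals the rise in static pressure at the stagnation point: ΔP = ½ρv².
ΔP = ½·1030·8.48² = 37000 Pa.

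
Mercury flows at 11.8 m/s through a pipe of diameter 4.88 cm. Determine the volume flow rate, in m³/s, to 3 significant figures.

Q = A·v = 0.00187 m² × 11.8 m/s = 0.0221 m³/s.

Q ≈ 0.0221 m³/s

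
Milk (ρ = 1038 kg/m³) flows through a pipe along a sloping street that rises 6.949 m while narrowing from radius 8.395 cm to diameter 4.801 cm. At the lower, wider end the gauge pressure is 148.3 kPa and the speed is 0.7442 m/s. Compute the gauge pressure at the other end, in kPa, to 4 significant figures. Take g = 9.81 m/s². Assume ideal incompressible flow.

P₂ ≈ 34.83 kPa

Continuity gives A₁v₁ = A₂v₂, so v₂ = (221.4 cm²)/(18.10 cm²) × 0.7442 m/s = 9.102 m/s.
Bernoulli: P₁ + ½ρv₁² + ρg h₁ = P₂ + ½ρv₂² + ρg h₂, so P₂ = P₁ + ½ρ(v₁² − v₂²) − ρg(h₂ − h₁).
P₂ = 148300 + ½·1038·(0.7442² − 9.102²) − 1038·9.81·(+6.949) = 148300 + (-42710) − (70760) = 34830 Pa.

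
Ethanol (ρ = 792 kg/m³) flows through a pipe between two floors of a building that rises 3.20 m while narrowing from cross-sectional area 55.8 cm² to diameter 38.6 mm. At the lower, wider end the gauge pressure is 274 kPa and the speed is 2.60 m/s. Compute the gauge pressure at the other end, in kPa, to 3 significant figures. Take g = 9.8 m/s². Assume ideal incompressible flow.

P₂ = 191 kPa

Continuity gives A₁v₁ = A₂v₂, so v₂ = (55.8 cm²)/(11.7 cm²) × 2.60 m/s = 12.4 m/s.
Applying Bernoulli between the two ends and solving for P₂: P₂ = P₁ + ½ρ(v₁² − v₂²) − ρgΔh.
P₂ = 274000 + ½·792·(2.60² − 12.4²) − 792·9.8·(+3.20) = 274000 + (-58200) − (24800) = 191000 Pa.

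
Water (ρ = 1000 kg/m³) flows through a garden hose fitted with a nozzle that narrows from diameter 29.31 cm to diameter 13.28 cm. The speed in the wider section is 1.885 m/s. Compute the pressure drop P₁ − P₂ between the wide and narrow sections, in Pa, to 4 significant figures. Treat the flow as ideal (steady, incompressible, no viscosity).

40380 Pa

The volume flow rate is constant, so v₂ = (A₁/A₂)v₁ = (674.7/138.5)·1.885 = 9.182 m/s.
With no height change, Bernoulli's equation is P₁ + ½ρv₁² = P₂ + ½ρv₂².
P₁ − P₂ = ½·1000·(9.182² − 1.885²) = ½·1000·80.76 = 40380 Pa.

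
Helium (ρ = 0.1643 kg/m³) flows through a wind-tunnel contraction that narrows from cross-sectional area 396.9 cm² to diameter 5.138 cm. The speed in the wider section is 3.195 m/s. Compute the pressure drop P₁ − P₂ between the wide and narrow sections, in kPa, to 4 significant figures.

Mass conservation (A₁v₁ = A₂v₂) gives v₂ = 3.195 × 396.9/20.73 = 61.16 m/s.
With no height change, Bernoulli's equation is P₁ + ½ρv₁² = P₂ + ½ρv₂².
P₁ − P₂ = ½·0.1643·(61.16² − 3.195²) = ½·0.1643·3730 = 306.5 Pa.

ΔP ≈ 0.3065 kPa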